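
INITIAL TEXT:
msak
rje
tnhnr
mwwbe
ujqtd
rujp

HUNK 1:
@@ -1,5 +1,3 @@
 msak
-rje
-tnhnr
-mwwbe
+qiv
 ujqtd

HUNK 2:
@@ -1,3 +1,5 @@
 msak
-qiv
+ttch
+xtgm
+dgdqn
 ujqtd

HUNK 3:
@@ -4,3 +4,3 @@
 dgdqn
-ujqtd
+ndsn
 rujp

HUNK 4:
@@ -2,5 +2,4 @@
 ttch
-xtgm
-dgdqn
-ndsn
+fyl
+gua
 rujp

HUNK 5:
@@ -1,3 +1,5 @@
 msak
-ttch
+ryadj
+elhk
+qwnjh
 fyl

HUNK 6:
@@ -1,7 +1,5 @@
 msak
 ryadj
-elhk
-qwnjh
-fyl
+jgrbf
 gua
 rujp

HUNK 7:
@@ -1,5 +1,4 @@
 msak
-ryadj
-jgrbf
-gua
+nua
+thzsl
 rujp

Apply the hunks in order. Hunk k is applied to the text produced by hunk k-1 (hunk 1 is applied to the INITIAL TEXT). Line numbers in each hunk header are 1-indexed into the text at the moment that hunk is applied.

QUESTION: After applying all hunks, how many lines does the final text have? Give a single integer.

Hunk 1: at line 1 remove [rje,tnhnr,mwwbe] add [qiv] -> 4 lines: msak qiv ujqtd rujp
Hunk 2: at line 1 remove [qiv] add [ttch,xtgm,dgdqn] -> 6 lines: msak ttch xtgm dgdqn ujqtd rujp
Hunk 3: at line 4 remove [ujqtd] add [ndsn] -> 6 lines: msak ttch xtgm dgdqn ndsn rujp
Hunk 4: at line 2 remove [xtgm,dgdqn,ndsn] add [fyl,gua] -> 5 lines: msak ttch fyl gua rujp
Hunk 5: at line 1 remove [ttch] add [ryadj,elhk,qwnjh] -> 7 lines: msak ryadj elhk qwnjh fyl gua rujp
Hunk 6: at line 1 remove [elhk,qwnjh,fyl] add [jgrbf] -> 5 lines: msak ryadj jgrbf gua rujp
Hunk 7: at line 1 remove [ryadj,jgrbf,gua] add [nua,thzsl] -> 4 lines: msak nua thzsl rujp
Final line count: 4

Answer: 4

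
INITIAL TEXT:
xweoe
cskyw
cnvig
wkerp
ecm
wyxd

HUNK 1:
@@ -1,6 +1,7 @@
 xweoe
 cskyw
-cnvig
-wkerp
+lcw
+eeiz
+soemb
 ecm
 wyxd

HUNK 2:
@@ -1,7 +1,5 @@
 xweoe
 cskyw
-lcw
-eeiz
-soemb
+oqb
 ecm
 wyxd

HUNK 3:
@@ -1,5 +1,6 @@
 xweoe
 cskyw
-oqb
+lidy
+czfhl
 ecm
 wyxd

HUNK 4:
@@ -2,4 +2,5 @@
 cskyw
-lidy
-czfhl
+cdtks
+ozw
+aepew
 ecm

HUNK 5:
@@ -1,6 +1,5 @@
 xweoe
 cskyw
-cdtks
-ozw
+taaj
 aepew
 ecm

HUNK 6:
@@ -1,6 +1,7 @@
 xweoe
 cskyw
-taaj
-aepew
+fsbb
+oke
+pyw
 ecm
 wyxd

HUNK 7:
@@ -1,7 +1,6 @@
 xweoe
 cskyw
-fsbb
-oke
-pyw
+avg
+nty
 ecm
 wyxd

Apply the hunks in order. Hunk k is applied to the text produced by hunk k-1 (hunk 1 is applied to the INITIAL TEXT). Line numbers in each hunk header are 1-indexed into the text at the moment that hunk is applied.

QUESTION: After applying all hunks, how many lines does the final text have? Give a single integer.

Answer: 6

Derivation:
Hunk 1: at line 1 remove [cnvig,wkerp] add [lcw,eeiz,soemb] -> 7 lines: xweoe cskyw lcw eeiz soemb ecm wyxd
Hunk 2: at line 1 remove [lcw,eeiz,soemb] add [oqb] -> 5 lines: xweoe cskyw oqb ecm wyxd
Hunk 3: at line 1 remove [oqb] add [lidy,czfhl] -> 6 lines: xweoe cskyw lidy czfhl ecm wyxd
Hunk 4: at line 2 remove [lidy,czfhl] add [cdtks,ozw,aepew] -> 7 lines: xweoe cskyw cdtks ozw aepew ecm wyxd
Hunk 5: at line 1 remove [cdtks,ozw] add [taaj] -> 6 lines: xweoe cskyw taaj aepew ecm wyxd
Hunk 6: at line 1 remove [taaj,aepew] add [fsbb,oke,pyw] -> 7 lines: xweoe cskyw fsbb oke pyw ecm wyxd
Hunk 7: at line 1 remove [fsbb,oke,pyw] add [avg,nty] -> 6 lines: xweoe cskyw avg nty ecm wyxd
Final line count: 6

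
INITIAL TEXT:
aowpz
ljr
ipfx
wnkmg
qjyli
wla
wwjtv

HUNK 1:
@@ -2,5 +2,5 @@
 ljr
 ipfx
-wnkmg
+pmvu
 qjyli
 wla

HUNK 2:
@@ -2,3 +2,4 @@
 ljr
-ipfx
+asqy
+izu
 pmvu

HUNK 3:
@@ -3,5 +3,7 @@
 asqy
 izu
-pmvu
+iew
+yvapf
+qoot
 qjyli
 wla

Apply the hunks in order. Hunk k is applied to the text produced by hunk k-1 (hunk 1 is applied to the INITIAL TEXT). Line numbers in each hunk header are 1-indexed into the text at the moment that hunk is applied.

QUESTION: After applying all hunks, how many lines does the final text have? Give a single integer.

Hunk 1: at line 2 remove [wnkmg] add [pmvu] -> 7 lines: aowpz ljr ipfx pmvu qjyli wla wwjtv
Hunk 2: at line 2 remove [ipfx] add [asqy,izu] -> 8 lines: aowpz ljr asqy izu pmvu qjyli wla wwjtv
Hunk 3: at line 3 remove [pmvu] add [iew,yvapf,qoot] -> 10 lines: aowpz ljr asqy izu iew yvapf qoot qjyli wla wwjtv
Final line count: 10

Answer: 10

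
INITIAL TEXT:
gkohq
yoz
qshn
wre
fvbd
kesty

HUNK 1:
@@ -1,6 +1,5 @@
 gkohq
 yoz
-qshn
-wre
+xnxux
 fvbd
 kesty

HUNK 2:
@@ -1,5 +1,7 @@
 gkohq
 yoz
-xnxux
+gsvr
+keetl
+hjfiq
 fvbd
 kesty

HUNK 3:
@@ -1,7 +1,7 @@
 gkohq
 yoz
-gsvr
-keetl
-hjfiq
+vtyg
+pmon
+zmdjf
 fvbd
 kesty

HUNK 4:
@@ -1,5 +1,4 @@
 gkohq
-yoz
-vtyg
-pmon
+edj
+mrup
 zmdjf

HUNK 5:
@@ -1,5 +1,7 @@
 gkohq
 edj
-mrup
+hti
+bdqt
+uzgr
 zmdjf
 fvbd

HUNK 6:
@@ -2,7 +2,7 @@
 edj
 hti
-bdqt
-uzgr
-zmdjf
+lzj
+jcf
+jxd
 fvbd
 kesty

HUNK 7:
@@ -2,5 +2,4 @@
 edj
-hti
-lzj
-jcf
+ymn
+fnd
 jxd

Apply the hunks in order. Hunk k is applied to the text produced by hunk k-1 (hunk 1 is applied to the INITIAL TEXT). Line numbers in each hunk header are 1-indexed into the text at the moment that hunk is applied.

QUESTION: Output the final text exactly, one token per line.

Answer: gkohq
edj
ymn
fnd
jxd
fvbd
kesty

Derivation:
Hunk 1: at line 1 remove [qshn,wre] add [xnxux] -> 5 lines: gkohq yoz xnxux fvbd kesty
Hunk 2: at line 1 remove [xnxux] add [gsvr,keetl,hjfiq] -> 7 lines: gkohq yoz gsvr keetl hjfiq fvbd kesty
Hunk 3: at line 1 remove [gsvr,keetl,hjfiq] add [vtyg,pmon,zmdjf] -> 7 lines: gkohq yoz vtyg pmon zmdjf fvbd kesty
Hunk 4: at line 1 remove [yoz,vtyg,pmon] add [edj,mrup] -> 6 lines: gkohq edj mrup zmdjf fvbd kesty
Hunk 5: at line 1 remove [mrup] add [hti,bdqt,uzgr] -> 8 lines: gkohq edj hti bdqt uzgr zmdjf fvbd kesty
Hunk 6: at line 2 remove [bdqt,uzgr,zmdjf] add [lzj,jcf,jxd] -> 8 lines: gkohq edj hti lzj jcf jxd fvbd kesty
Hunk 7: at line 2 remove [hti,lzj,jcf] add [ymn,fnd] -> 7 lines: gkohq edj ymn fnd jxd fvbd kesty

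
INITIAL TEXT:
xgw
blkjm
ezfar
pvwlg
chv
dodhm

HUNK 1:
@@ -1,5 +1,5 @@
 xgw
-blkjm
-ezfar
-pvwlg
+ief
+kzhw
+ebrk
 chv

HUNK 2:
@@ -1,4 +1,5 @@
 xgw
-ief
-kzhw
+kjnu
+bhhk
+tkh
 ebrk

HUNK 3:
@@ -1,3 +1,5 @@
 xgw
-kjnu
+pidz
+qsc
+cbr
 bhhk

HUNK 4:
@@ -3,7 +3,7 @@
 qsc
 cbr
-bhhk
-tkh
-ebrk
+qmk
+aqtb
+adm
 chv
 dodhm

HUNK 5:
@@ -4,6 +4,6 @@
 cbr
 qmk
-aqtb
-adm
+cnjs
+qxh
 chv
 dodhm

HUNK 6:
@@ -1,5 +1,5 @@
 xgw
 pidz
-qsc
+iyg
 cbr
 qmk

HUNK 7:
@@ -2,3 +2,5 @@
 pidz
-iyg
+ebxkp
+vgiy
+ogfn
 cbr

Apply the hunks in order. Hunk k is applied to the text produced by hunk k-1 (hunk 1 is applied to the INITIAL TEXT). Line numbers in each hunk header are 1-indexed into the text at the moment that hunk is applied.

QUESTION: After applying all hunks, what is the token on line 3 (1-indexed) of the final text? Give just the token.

Hunk 1: at line 1 remove [blkjm,ezfar,pvwlg] add [ief,kzhw,ebrk] -> 6 lines: xgw ief kzhw ebrk chv dodhm
Hunk 2: at line 1 remove [ief,kzhw] add [kjnu,bhhk,tkh] -> 7 lines: xgw kjnu bhhk tkh ebrk chv dodhm
Hunk 3: at line 1 remove [kjnu] add [pidz,qsc,cbr] -> 9 lines: xgw pidz qsc cbr bhhk tkh ebrk chv dodhm
Hunk 4: at line 3 remove [bhhk,tkh,ebrk] add [qmk,aqtb,adm] -> 9 lines: xgw pidz qsc cbr qmk aqtb adm chv dodhm
Hunk 5: at line 4 remove [aqtb,adm] add [cnjs,qxh] -> 9 lines: xgw pidz qsc cbr qmk cnjs qxh chv dodhm
Hunk 6: at line 1 remove [qsc] add [iyg] -> 9 lines: xgw pidz iyg cbr qmk cnjs qxh chv dodhm
Hunk 7: at line 2 remove [iyg] add [ebxkp,vgiy,ogfn] -> 11 lines: xgw pidz ebxkp vgiy ogfn cbr qmk cnjs qxh chv dodhm
Final line 3: ebxkp

Answer: ebxkp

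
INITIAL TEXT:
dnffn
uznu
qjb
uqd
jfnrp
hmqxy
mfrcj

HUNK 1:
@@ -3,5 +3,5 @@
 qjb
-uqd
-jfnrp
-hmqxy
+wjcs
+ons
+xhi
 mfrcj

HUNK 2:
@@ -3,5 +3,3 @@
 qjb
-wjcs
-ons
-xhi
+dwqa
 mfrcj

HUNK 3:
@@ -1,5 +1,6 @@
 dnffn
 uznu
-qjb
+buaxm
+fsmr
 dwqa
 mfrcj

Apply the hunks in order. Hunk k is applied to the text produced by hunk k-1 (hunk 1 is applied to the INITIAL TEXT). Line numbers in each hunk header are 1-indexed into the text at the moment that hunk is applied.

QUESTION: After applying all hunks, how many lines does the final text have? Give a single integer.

Answer: 6

Derivation:
Hunk 1: at line 3 remove [uqd,jfnrp,hmqxy] add [wjcs,ons,xhi] -> 7 lines: dnffn uznu qjb wjcs ons xhi mfrcj
Hunk 2: at line 3 remove [wjcs,ons,xhi] add [dwqa] -> 5 lines: dnffn uznu qjb dwqa mfrcj
Hunk 3: at line 1 remove [qjb] add [buaxm,fsmr] -> 6 lines: dnffn uznu buaxm fsmr dwqa mfrcj
Final line count: 6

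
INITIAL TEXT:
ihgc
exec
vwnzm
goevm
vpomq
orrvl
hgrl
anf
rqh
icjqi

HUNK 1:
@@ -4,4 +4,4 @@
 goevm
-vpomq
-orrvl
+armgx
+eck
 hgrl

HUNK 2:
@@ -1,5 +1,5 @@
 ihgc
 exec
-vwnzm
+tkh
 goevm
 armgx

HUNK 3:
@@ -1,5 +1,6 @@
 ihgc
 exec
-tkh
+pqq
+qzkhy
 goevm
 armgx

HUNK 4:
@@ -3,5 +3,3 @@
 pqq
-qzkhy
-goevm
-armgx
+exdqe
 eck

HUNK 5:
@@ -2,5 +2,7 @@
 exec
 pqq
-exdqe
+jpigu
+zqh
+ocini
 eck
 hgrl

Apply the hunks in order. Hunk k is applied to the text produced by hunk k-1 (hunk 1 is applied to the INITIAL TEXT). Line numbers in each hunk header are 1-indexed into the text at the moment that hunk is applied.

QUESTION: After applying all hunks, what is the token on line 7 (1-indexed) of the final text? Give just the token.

Answer: eck

Derivation:
Hunk 1: at line 4 remove [vpomq,orrvl] add [armgx,eck] -> 10 lines: ihgc exec vwnzm goevm armgx eck hgrl anf rqh icjqi
Hunk 2: at line 1 remove [vwnzm] add [tkh] -> 10 lines: ihgc exec tkh goevm armgx eck hgrl anf rqh icjqi
Hunk 3: at line 1 remove [tkh] add [pqq,qzkhy] -> 11 lines: ihgc exec pqq qzkhy goevm armgx eck hgrl anf rqh icjqi
Hunk 4: at line 3 remove [qzkhy,goevm,armgx] add [exdqe] -> 9 lines: ihgc exec pqq exdqe eck hgrl anf rqh icjqi
Hunk 5: at line 2 remove [exdqe] add [jpigu,zqh,ocini] -> 11 lines: ihgc exec pqq jpigu zqh ocini eck hgrl anf rqh icjqi
Final line 7: eck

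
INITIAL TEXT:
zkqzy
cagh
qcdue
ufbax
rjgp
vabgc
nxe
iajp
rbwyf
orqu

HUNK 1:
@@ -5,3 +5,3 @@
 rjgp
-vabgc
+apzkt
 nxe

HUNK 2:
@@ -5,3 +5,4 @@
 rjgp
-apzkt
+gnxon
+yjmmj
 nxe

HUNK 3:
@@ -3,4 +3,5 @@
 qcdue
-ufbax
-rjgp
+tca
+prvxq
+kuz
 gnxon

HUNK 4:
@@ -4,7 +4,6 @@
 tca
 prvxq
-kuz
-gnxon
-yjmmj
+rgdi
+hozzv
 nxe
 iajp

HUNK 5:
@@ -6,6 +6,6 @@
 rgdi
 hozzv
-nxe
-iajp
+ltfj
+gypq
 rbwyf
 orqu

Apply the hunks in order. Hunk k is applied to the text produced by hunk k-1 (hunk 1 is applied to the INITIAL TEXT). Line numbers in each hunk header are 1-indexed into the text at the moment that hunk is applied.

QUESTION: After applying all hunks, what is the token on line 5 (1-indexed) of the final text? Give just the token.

Answer: prvxq

Derivation:
Hunk 1: at line 5 remove [vabgc] add [apzkt] -> 10 lines: zkqzy cagh qcdue ufbax rjgp apzkt nxe iajp rbwyf orqu
Hunk 2: at line 5 remove [apzkt] add [gnxon,yjmmj] -> 11 lines: zkqzy cagh qcdue ufbax rjgp gnxon yjmmj nxe iajp rbwyf orqu
Hunk 3: at line 3 remove [ufbax,rjgp] add [tca,prvxq,kuz] -> 12 lines: zkqzy cagh qcdue tca prvxq kuz gnxon yjmmj nxe iajp rbwyf orqu
Hunk 4: at line 4 remove [kuz,gnxon,yjmmj] add [rgdi,hozzv] -> 11 lines: zkqzy cagh qcdue tca prvxq rgdi hozzv nxe iajp rbwyf orqu
Hunk 5: at line 6 remove [nxe,iajp] add [ltfj,gypq] -> 11 lines: zkqzy cagh qcdue tca prvxq rgdi hozzv ltfj gypq rbwyf orqu
Final line 5: prvxq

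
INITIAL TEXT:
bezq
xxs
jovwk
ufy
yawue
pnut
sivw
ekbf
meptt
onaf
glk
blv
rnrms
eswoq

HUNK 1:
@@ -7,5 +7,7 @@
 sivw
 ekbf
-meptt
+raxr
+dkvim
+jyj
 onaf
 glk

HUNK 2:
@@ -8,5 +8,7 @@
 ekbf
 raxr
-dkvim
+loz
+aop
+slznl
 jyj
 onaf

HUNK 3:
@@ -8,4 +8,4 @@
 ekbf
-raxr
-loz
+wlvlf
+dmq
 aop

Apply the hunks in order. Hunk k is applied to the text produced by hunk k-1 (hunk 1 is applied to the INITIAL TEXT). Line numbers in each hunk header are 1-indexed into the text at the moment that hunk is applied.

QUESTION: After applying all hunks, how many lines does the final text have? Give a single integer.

Hunk 1: at line 7 remove [meptt] add [raxr,dkvim,jyj] -> 16 lines: bezq xxs jovwk ufy yawue pnut sivw ekbf raxr dkvim jyj onaf glk blv rnrms eswoq
Hunk 2: at line 8 remove [dkvim] add [loz,aop,slznl] -> 18 lines: bezq xxs jovwk ufy yawue pnut sivw ekbf raxr loz aop slznl jyj onaf glk blv rnrms eswoq
Hunk 3: at line 8 remove [raxr,loz] add [wlvlf,dmq] -> 18 lines: bezq xxs jovwk ufy yawue pnut sivw ekbf wlvlf dmq aop slznl jyj onaf glk blv rnrms eswoq
Final line count: 18

Answer: 18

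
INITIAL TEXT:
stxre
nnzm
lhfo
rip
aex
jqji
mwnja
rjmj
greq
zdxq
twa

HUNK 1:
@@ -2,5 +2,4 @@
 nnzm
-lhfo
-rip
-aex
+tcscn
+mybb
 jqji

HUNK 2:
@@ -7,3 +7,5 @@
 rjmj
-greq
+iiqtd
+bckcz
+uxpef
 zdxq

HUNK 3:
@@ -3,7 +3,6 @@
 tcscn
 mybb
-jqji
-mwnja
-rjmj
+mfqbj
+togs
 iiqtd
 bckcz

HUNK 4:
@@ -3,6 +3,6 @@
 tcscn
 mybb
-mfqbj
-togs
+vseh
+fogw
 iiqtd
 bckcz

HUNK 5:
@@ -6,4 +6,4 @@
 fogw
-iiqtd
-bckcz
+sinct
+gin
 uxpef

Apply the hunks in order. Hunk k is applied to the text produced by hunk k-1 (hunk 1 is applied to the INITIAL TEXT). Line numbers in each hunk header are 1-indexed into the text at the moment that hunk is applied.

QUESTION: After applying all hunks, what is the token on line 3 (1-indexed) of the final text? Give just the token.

Answer: tcscn

Derivation:
Hunk 1: at line 2 remove [lhfo,rip,aex] add [tcscn,mybb] -> 10 lines: stxre nnzm tcscn mybb jqji mwnja rjmj greq zdxq twa
Hunk 2: at line 7 remove [greq] add [iiqtd,bckcz,uxpef] -> 12 lines: stxre nnzm tcscn mybb jqji mwnja rjmj iiqtd bckcz uxpef zdxq twa
Hunk 3: at line 3 remove [jqji,mwnja,rjmj] add [mfqbj,togs] -> 11 lines: stxre nnzm tcscn mybb mfqbj togs iiqtd bckcz uxpef zdxq twa
Hunk 4: at line 3 remove [mfqbj,togs] add [vseh,fogw] -> 11 lines: stxre nnzm tcscn mybb vseh fogw iiqtd bckcz uxpef zdxq twa
Hunk 5: at line 6 remove [iiqtd,bckcz] add [sinct,gin] -> 11 lines: stxre nnzm tcscn mybb vseh fogw sinct gin uxpef zdxq twa
Final line 3: tcscn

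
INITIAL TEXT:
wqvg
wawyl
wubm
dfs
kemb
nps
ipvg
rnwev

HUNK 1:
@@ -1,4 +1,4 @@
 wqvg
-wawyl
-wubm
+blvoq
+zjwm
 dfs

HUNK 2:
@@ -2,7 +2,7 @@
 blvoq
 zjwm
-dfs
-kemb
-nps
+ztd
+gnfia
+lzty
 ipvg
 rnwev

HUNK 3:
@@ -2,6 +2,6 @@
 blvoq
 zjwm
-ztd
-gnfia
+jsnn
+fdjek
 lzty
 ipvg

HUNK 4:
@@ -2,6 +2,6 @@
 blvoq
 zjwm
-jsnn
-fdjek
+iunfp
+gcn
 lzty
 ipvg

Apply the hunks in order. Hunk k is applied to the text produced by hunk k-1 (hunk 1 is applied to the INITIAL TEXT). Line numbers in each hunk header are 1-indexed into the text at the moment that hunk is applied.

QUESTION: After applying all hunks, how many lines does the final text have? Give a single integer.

Hunk 1: at line 1 remove [wawyl,wubm] add [blvoq,zjwm] -> 8 lines: wqvg blvoq zjwm dfs kemb nps ipvg rnwev
Hunk 2: at line 2 remove [dfs,kemb,nps] add [ztd,gnfia,lzty] -> 8 lines: wqvg blvoq zjwm ztd gnfia lzty ipvg rnwev
Hunk 3: at line 2 remove [ztd,gnfia] add [jsnn,fdjek] -> 8 lines: wqvg blvoq zjwm jsnn fdjek lzty ipvg rnwev
Hunk 4: at line 2 remove [jsnn,fdjek] add [iunfp,gcn] -> 8 lines: wqvg blvoq zjwm iunfp gcn lzty ipvg rnwev
Final line count: 8

Answer: 8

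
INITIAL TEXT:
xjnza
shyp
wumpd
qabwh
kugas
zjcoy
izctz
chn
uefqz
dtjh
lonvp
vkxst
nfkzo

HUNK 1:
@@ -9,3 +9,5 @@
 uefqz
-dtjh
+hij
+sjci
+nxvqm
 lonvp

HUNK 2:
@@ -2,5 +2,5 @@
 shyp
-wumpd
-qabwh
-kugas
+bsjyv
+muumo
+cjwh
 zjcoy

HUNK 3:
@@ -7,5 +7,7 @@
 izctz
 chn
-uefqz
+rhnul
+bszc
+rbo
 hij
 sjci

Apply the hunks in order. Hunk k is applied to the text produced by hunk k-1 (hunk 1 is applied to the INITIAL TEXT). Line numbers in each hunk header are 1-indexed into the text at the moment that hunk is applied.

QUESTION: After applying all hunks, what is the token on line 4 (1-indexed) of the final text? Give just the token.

Hunk 1: at line 9 remove [dtjh] add [hij,sjci,nxvqm] -> 15 lines: xjnza shyp wumpd qabwh kugas zjcoy izctz chn uefqz hij sjci nxvqm lonvp vkxst nfkzo
Hunk 2: at line 2 remove [wumpd,qabwh,kugas] add [bsjyv,muumo,cjwh] -> 15 lines: xjnza shyp bsjyv muumo cjwh zjcoy izctz chn uefqz hij sjci nxvqm lonvp vkxst nfkzo
Hunk 3: at line 7 remove [uefqz] add [rhnul,bszc,rbo] -> 17 lines: xjnza shyp bsjyv muumo cjwh zjcoy izctz chn rhnul bszc rbo hij sjci nxvqm lonvp vkxst nfkzo
Final line 4: muumo

Answer: muumo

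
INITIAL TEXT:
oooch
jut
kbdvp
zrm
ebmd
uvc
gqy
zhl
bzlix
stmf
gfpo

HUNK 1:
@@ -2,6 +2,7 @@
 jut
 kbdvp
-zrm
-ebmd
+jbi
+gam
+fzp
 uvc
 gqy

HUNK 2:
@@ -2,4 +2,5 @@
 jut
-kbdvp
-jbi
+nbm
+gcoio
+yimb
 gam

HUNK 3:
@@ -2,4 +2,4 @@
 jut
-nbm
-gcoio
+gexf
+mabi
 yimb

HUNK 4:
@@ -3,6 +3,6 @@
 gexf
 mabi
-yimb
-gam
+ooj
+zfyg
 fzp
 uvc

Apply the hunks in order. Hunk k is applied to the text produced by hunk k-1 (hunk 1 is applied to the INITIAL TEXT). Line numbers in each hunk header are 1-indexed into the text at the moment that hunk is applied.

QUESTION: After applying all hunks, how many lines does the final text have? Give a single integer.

Answer: 13

Derivation:
Hunk 1: at line 2 remove [zrm,ebmd] add [jbi,gam,fzp] -> 12 lines: oooch jut kbdvp jbi gam fzp uvc gqy zhl bzlix stmf gfpo
Hunk 2: at line 2 remove [kbdvp,jbi] add [nbm,gcoio,yimb] -> 13 lines: oooch jut nbm gcoio yimb gam fzp uvc gqy zhl bzlix stmf gfpo
Hunk 3: at line 2 remove [nbm,gcoio] add [gexf,mabi] -> 13 lines: oooch jut gexf mabi yimb gam fzp uvc gqy zhl bzlix stmf gfpo
Hunk 4: at line 3 remove [yimb,gam] add [ooj,zfyg] -> 13 lines: oooch jut gexf mabi ooj zfyg fzp uvc gqy zhl bzlix stmf gfpo
Final line count: 13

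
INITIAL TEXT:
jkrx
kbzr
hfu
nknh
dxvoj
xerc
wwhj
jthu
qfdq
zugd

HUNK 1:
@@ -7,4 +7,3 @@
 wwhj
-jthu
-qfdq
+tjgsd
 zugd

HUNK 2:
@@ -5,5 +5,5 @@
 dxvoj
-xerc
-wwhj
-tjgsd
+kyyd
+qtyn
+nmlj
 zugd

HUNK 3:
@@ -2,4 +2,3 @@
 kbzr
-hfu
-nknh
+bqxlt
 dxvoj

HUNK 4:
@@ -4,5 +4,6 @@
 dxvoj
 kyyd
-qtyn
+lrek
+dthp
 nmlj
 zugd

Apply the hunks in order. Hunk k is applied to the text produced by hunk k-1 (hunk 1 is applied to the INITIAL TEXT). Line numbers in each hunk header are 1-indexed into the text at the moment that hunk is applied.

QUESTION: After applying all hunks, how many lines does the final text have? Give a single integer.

Hunk 1: at line 7 remove [jthu,qfdq] add [tjgsd] -> 9 lines: jkrx kbzr hfu nknh dxvoj xerc wwhj tjgsd zugd
Hunk 2: at line 5 remove [xerc,wwhj,tjgsd] add [kyyd,qtyn,nmlj] -> 9 lines: jkrx kbzr hfu nknh dxvoj kyyd qtyn nmlj zugd
Hunk 3: at line 2 remove [hfu,nknh] add [bqxlt] -> 8 lines: jkrx kbzr bqxlt dxvoj kyyd qtyn nmlj zugd
Hunk 4: at line 4 remove [qtyn] add [lrek,dthp] -> 9 lines: jkrx kbzr bqxlt dxvoj kyyd lrek dthp nmlj zugd
Final line count: 9

Answer: 9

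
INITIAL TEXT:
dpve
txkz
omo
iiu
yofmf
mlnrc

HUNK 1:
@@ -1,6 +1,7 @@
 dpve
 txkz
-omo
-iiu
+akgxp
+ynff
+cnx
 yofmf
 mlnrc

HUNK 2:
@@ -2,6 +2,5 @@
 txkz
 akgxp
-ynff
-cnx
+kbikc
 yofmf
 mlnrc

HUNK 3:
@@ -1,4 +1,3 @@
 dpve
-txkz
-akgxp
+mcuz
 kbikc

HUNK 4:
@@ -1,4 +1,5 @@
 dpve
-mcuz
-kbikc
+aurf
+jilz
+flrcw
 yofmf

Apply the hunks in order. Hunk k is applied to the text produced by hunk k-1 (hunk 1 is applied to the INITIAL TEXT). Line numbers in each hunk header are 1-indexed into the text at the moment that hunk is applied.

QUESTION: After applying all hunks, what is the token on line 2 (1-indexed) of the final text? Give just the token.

Hunk 1: at line 1 remove [omo,iiu] add [akgxp,ynff,cnx] -> 7 lines: dpve txkz akgxp ynff cnx yofmf mlnrc
Hunk 2: at line 2 remove [ynff,cnx] add [kbikc] -> 6 lines: dpve txkz akgxp kbikc yofmf mlnrc
Hunk 3: at line 1 remove [txkz,akgxp] add [mcuz] -> 5 lines: dpve mcuz kbikc yofmf mlnrc
Hunk 4: at line 1 remove [mcuz,kbikc] add [aurf,jilz,flrcw] -> 6 lines: dpve aurf jilz flrcw yofmf mlnrc
Final line 2: aurf

Answer: aurf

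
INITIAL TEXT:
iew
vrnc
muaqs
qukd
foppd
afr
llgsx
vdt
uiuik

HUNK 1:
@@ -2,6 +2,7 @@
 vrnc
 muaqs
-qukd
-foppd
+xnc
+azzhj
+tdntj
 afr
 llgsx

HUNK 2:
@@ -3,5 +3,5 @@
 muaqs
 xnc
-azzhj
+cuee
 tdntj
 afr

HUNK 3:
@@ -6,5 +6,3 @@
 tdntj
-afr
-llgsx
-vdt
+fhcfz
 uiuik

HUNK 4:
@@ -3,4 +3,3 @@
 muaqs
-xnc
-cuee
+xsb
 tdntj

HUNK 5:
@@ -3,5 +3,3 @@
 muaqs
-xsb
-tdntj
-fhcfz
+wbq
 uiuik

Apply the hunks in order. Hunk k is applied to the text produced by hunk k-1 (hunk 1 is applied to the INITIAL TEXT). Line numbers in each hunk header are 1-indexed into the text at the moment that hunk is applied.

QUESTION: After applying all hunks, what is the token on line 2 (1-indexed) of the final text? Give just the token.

Hunk 1: at line 2 remove [qukd,foppd] add [xnc,azzhj,tdntj] -> 10 lines: iew vrnc muaqs xnc azzhj tdntj afr llgsx vdt uiuik
Hunk 2: at line 3 remove [azzhj] add [cuee] -> 10 lines: iew vrnc muaqs xnc cuee tdntj afr llgsx vdt uiuik
Hunk 3: at line 6 remove [afr,llgsx,vdt] add [fhcfz] -> 8 lines: iew vrnc muaqs xnc cuee tdntj fhcfz uiuik
Hunk 4: at line 3 remove [xnc,cuee] add [xsb] -> 7 lines: iew vrnc muaqs xsb tdntj fhcfz uiuik
Hunk 5: at line 3 remove [xsb,tdntj,fhcfz] add [wbq] -> 5 lines: iew vrnc muaqs wbq uiuik
Final line 2: vrnc

Answer: vrnc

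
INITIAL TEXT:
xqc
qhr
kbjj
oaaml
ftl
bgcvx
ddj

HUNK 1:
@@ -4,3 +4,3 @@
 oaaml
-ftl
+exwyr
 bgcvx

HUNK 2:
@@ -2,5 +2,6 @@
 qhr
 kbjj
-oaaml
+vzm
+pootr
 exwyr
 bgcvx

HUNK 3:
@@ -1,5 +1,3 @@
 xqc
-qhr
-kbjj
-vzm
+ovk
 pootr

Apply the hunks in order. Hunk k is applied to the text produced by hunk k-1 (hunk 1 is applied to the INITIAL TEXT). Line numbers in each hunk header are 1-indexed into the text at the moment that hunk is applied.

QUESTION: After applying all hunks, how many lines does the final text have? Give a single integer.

Hunk 1: at line 4 remove [ftl] add [exwyr] -> 7 lines: xqc qhr kbjj oaaml exwyr bgcvx ddj
Hunk 2: at line 2 remove [oaaml] add [vzm,pootr] -> 8 lines: xqc qhr kbjj vzm pootr exwyr bgcvx ddj
Hunk 3: at line 1 remove [qhr,kbjj,vzm] add [ovk] -> 6 lines: xqc ovk pootr exwyr bgcvx ddj
Final line count: 6

Answer: 6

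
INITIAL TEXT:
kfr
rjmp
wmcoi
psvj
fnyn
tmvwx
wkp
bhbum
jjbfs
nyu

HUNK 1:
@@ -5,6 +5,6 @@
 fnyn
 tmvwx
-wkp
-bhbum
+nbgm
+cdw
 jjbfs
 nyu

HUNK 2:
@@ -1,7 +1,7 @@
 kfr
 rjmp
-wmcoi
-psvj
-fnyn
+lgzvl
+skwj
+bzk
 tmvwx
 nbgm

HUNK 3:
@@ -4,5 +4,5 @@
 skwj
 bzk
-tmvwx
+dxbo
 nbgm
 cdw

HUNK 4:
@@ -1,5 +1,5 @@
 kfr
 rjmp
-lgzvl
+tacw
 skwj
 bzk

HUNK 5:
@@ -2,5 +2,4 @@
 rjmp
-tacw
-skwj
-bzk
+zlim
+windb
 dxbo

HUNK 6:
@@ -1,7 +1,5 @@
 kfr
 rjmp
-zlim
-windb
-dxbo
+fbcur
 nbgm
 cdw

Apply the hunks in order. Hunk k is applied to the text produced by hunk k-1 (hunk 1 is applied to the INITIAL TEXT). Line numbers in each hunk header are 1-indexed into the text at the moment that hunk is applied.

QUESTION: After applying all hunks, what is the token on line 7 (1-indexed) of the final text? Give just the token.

Answer: nyu

Derivation:
Hunk 1: at line 5 remove [wkp,bhbum] add [nbgm,cdw] -> 10 lines: kfr rjmp wmcoi psvj fnyn tmvwx nbgm cdw jjbfs nyu
Hunk 2: at line 1 remove [wmcoi,psvj,fnyn] add [lgzvl,skwj,bzk] -> 10 lines: kfr rjmp lgzvl skwj bzk tmvwx nbgm cdw jjbfs nyu
Hunk 3: at line 4 remove [tmvwx] add [dxbo] -> 10 lines: kfr rjmp lgzvl skwj bzk dxbo nbgm cdw jjbfs nyu
Hunk 4: at line 1 remove [lgzvl] add [tacw] -> 10 lines: kfr rjmp tacw skwj bzk dxbo nbgm cdw jjbfs nyu
Hunk 5: at line 2 remove [tacw,skwj,bzk] add [zlim,windb] -> 9 lines: kfr rjmp zlim windb dxbo nbgm cdw jjbfs nyu
Hunk 6: at line 1 remove [zlim,windb,dxbo] add [fbcur] -> 7 lines: kfr rjmp fbcur nbgm cdw jjbfs nyu
Final line 7: nyu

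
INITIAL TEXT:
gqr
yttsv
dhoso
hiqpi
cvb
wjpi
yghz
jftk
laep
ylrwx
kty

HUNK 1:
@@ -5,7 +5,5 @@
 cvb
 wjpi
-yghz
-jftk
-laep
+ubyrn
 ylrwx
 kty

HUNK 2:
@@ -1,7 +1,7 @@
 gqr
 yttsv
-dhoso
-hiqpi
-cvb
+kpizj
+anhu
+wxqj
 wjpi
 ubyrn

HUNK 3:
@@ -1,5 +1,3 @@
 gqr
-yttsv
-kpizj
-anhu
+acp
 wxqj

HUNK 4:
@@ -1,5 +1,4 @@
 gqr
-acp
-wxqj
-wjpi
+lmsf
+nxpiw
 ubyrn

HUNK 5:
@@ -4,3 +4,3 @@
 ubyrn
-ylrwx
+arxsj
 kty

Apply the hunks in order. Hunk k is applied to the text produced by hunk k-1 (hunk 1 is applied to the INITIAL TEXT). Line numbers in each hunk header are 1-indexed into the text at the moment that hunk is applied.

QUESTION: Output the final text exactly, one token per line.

Answer: gqr
lmsf
nxpiw
ubyrn
arxsj
kty

Derivation:
Hunk 1: at line 5 remove [yghz,jftk,laep] add [ubyrn] -> 9 lines: gqr yttsv dhoso hiqpi cvb wjpi ubyrn ylrwx kty
Hunk 2: at line 1 remove [dhoso,hiqpi,cvb] add [kpizj,anhu,wxqj] -> 9 lines: gqr yttsv kpizj anhu wxqj wjpi ubyrn ylrwx kty
Hunk 3: at line 1 remove [yttsv,kpizj,anhu] add [acp] -> 7 lines: gqr acp wxqj wjpi ubyrn ylrwx kty
Hunk 4: at line 1 remove [acp,wxqj,wjpi] add [lmsf,nxpiw] -> 6 lines: gqr lmsf nxpiw ubyrn ylrwx kty
Hunk 5: at line 4 remove [ylrwx] add [arxsj] -> 6 lines: gqr lmsf nxpiw ubyrn arxsj kty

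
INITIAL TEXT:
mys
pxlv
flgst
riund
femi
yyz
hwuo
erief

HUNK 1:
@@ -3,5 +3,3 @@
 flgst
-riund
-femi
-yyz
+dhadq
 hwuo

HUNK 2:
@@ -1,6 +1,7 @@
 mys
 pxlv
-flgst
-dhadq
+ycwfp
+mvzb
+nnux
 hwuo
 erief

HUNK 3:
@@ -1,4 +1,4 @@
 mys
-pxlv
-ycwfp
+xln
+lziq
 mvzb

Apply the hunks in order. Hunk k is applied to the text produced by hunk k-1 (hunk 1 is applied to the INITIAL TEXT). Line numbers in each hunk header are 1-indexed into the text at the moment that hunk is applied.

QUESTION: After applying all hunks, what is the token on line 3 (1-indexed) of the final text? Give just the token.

Hunk 1: at line 3 remove [riund,femi,yyz] add [dhadq] -> 6 lines: mys pxlv flgst dhadq hwuo erief
Hunk 2: at line 1 remove [flgst,dhadq] add [ycwfp,mvzb,nnux] -> 7 lines: mys pxlv ycwfp mvzb nnux hwuo erief
Hunk 3: at line 1 remove [pxlv,ycwfp] add [xln,lziq] -> 7 lines: mys xln lziq mvzb nnux hwuo erief
Final line 3: lziq

Answer: lziq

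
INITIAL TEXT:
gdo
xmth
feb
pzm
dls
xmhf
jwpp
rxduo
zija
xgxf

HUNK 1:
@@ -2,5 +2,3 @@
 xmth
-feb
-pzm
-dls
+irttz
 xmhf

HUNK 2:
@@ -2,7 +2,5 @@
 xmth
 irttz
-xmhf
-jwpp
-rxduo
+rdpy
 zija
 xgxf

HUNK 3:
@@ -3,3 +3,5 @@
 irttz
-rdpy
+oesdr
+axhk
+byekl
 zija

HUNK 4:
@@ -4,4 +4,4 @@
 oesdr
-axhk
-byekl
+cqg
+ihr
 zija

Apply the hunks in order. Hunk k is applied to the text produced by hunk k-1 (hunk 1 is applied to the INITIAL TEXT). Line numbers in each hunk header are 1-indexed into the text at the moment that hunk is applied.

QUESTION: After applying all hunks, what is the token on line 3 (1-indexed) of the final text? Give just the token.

Hunk 1: at line 2 remove [feb,pzm,dls] add [irttz] -> 8 lines: gdo xmth irttz xmhf jwpp rxduo zija xgxf
Hunk 2: at line 2 remove [xmhf,jwpp,rxduo] add [rdpy] -> 6 lines: gdo xmth irttz rdpy zija xgxf
Hunk 3: at line 3 remove [rdpy] add [oesdr,axhk,byekl] -> 8 lines: gdo xmth irttz oesdr axhk byekl zija xgxf
Hunk 4: at line 4 remove [axhk,byekl] add [cqg,ihr] -> 8 lines: gdo xmth irttz oesdr cqg ihr zija xgxf
Final line 3: irttz

Answer: irttz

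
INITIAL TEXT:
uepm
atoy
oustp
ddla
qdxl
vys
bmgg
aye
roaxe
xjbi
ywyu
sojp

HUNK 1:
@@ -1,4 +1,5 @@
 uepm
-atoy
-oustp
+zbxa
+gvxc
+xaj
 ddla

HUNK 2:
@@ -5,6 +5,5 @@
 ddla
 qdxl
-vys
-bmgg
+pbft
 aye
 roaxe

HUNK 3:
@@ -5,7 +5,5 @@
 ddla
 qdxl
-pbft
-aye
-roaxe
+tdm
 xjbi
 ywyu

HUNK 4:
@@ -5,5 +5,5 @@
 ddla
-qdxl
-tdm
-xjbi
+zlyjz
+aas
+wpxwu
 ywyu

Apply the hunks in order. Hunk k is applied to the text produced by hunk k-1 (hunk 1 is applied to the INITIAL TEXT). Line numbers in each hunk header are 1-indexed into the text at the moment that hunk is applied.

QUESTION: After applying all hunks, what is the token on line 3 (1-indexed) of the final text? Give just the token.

Answer: gvxc

Derivation:
Hunk 1: at line 1 remove [atoy,oustp] add [zbxa,gvxc,xaj] -> 13 lines: uepm zbxa gvxc xaj ddla qdxl vys bmgg aye roaxe xjbi ywyu sojp
Hunk 2: at line 5 remove [vys,bmgg] add [pbft] -> 12 lines: uepm zbxa gvxc xaj ddla qdxl pbft aye roaxe xjbi ywyu sojp
Hunk 3: at line 5 remove [pbft,aye,roaxe] add [tdm] -> 10 lines: uepm zbxa gvxc xaj ddla qdxl tdm xjbi ywyu sojp
Hunk 4: at line 5 remove [qdxl,tdm,xjbi] add [zlyjz,aas,wpxwu] -> 10 lines: uepm zbxa gvxc xaj ddla zlyjz aas wpxwu ywyu sojp
Final line 3: gvxc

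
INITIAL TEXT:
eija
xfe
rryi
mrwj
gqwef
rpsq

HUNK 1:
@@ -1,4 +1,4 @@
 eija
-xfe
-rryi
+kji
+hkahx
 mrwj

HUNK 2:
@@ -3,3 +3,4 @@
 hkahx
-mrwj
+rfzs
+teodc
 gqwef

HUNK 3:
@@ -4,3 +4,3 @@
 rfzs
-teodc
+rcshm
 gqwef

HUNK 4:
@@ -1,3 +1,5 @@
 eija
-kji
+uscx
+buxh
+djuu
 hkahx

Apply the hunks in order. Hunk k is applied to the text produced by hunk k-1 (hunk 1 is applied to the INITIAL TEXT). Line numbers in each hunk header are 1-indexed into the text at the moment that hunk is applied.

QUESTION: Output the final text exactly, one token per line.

Answer: eija
uscx
buxh
djuu
hkahx
rfzs
rcshm
gqwef
rpsq

Derivation:
Hunk 1: at line 1 remove [xfe,rryi] add [kji,hkahx] -> 6 lines: eija kji hkahx mrwj gqwef rpsq
Hunk 2: at line 3 remove [mrwj] add [rfzs,teodc] -> 7 lines: eija kji hkahx rfzs teodc gqwef rpsq
Hunk 3: at line 4 remove [teodc] add [rcshm] -> 7 lines: eija kji hkahx rfzs rcshm gqwef rpsq
Hunk 4: at line 1 remove [kji] add [uscx,buxh,djuu] -> 9 lines: eija uscx buxh djuu hkahx rfzs rcshm gqwef rpsq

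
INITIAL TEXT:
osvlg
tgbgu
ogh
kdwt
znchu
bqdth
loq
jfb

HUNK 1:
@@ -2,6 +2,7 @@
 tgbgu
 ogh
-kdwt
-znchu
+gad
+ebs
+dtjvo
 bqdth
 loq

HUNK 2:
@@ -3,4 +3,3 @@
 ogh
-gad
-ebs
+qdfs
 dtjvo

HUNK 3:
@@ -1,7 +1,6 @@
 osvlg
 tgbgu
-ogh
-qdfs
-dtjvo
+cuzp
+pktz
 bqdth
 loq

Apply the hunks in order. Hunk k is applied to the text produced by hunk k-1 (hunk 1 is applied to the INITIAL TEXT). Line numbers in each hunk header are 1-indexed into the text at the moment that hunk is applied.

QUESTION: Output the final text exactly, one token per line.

Hunk 1: at line 2 remove [kdwt,znchu] add [gad,ebs,dtjvo] -> 9 lines: osvlg tgbgu ogh gad ebs dtjvo bqdth loq jfb
Hunk 2: at line 3 remove [gad,ebs] add [qdfs] -> 8 lines: osvlg tgbgu ogh qdfs dtjvo bqdth loq jfb
Hunk 3: at line 1 remove [ogh,qdfs,dtjvo] add [cuzp,pktz] -> 7 lines: osvlg tgbgu cuzp pktz bqdth loq jfb

Answer: osvlg
tgbgu
cuzp
pktz
bqdth
loq
jfb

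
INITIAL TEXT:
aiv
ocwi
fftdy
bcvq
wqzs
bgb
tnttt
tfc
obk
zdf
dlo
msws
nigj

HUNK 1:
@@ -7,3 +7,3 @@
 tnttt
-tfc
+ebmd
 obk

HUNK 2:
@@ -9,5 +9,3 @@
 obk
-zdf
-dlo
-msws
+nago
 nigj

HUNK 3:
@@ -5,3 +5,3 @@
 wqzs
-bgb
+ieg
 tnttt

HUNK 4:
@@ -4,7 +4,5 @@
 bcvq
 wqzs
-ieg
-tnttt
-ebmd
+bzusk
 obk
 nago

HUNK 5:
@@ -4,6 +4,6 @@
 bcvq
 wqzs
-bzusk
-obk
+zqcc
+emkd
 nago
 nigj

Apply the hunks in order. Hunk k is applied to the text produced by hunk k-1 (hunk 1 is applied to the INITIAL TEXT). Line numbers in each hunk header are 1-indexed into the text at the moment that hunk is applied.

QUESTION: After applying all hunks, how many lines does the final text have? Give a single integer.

Hunk 1: at line 7 remove [tfc] add [ebmd] -> 13 lines: aiv ocwi fftdy bcvq wqzs bgb tnttt ebmd obk zdf dlo msws nigj
Hunk 2: at line 9 remove [zdf,dlo,msws] add [nago] -> 11 lines: aiv ocwi fftdy bcvq wqzs bgb tnttt ebmd obk nago nigj
Hunk 3: at line 5 remove [bgb] add [ieg] -> 11 lines: aiv ocwi fftdy bcvq wqzs ieg tnttt ebmd obk nago nigj
Hunk 4: at line 4 remove [ieg,tnttt,ebmd] add [bzusk] -> 9 lines: aiv ocwi fftdy bcvq wqzs bzusk obk nago nigj
Hunk 5: at line 4 remove [bzusk,obk] add [zqcc,emkd] -> 9 lines: aiv ocwi fftdy bcvq wqzs zqcc emkd nago nigj
Final line count: 9

Answer: 9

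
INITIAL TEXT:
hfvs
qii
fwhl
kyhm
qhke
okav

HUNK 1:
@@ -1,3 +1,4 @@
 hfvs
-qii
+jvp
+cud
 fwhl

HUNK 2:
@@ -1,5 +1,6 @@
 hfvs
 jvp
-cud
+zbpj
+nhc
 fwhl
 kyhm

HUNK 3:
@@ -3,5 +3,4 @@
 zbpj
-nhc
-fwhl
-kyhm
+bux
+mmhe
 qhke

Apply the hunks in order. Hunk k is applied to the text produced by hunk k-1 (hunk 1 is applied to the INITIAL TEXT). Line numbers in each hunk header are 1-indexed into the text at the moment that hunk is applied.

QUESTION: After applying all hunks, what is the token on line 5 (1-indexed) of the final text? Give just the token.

Hunk 1: at line 1 remove [qii] add [jvp,cud] -> 7 lines: hfvs jvp cud fwhl kyhm qhke okav
Hunk 2: at line 1 remove [cud] add [zbpj,nhc] -> 8 lines: hfvs jvp zbpj nhc fwhl kyhm qhke okav
Hunk 3: at line 3 remove [nhc,fwhl,kyhm] add [bux,mmhe] -> 7 lines: hfvs jvp zbpj bux mmhe qhke okav
Final line 5: mmhe

Answer: mmhe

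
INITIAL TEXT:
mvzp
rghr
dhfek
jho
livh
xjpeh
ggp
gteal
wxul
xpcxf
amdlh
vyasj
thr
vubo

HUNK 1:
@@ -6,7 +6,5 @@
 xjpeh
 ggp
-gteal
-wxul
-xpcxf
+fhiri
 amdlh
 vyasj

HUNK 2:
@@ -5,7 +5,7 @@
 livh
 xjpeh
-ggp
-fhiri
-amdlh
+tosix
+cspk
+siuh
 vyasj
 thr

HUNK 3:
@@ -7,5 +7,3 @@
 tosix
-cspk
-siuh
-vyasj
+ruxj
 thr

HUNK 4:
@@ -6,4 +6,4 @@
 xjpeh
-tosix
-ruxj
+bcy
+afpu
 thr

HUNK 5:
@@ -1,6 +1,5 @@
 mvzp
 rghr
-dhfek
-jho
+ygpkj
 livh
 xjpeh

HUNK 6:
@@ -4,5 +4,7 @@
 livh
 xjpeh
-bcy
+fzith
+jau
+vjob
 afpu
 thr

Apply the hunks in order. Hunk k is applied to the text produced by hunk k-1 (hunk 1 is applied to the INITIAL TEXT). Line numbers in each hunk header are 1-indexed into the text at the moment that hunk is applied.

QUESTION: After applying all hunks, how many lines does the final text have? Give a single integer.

Answer: 11

Derivation:
Hunk 1: at line 6 remove [gteal,wxul,xpcxf] add [fhiri] -> 12 lines: mvzp rghr dhfek jho livh xjpeh ggp fhiri amdlh vyasj thr vubo
Hunk 2: at line 5 remove [ggp,fhiri,amdlh] add [tosix,cspk,siuh] -> 12 lines: mvzp rghr dhfek jho livh xjpeh tosix cspk siuh vyasj thr vubo
Hunk 3: at line 7 remove [cspk,siuh,vyasj] add [ruxj] -> 10 lines: mvzp rghr dhfek jho livh xjpeh tosix ruxj thr vubo
Hunk 4: at line 6 remove [tosix,ruxj] add [bcy,afpu] -> 10 lines: mvzp rghr dhfek jho livh xjpeh bcy afpu thr vubo
Hunk 5: at line 1 remove [dhfek,jho] add [ygpkj] -> 9 lines: mvzp rghr ygpkj livh xjpeh bcy afpu thr vubo
Hunk 6: at line 4 remove [bcy] add [fzith,jau,vjob] -> 11 lines: mvzp rghr ygpkj livh xjpeh fzith jau vjob afpu thr vubo
Final line count: 11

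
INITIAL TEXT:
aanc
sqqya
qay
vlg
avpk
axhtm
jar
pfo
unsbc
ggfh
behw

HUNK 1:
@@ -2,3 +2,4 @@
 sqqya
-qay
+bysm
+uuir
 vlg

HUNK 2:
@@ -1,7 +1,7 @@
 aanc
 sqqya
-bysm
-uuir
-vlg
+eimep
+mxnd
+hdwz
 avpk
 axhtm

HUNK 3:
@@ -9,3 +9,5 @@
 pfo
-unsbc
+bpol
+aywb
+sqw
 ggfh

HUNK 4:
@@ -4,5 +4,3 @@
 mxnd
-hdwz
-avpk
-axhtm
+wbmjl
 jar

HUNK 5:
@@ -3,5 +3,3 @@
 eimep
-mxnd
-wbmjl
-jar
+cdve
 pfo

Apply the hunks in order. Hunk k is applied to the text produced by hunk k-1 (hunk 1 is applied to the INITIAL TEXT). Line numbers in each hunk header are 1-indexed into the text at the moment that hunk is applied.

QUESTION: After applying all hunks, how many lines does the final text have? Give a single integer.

Answer: 10

Derivation:
Hunk 1: at line 2 remove [qay] add [bysm,uuir] -> 12 lines: aanc sqqya bysm uuir vlg avpk axhtm jar pfo unsbc ggfh behw
Hunk 2: at line 1 remove [bysm,uuir,vlg] add [eimep,mxnd,hdwz] -> 12 lines: aanc sqqya eimep mxnd hdwz avpk axhtm jar pfo unsbc ggfh behw
Hunk 3: at line 9 remove [unsbc] add [bpol,aywb,sqw] -> 14 lines: aanc sqqya eimep mxnd hdwz avpk axhtm jar pfo bpol aywb sqw ggfh behw
Hunk 4: at line 4 remove [hdwz,avpk,axhtm] add [wbmjl] -> 12 lines: aanc sqqya eimep mxnd wbmjl jar pfo bpol aywb sqw ggfh behw
Hunk 5: at line 3 remove [mxnd,wbmjl,jar] add [cdve] -> 10 lines: aanc sqqya eimep cdve pfo bpol aywb sqw ggfh behw
Final line count: 10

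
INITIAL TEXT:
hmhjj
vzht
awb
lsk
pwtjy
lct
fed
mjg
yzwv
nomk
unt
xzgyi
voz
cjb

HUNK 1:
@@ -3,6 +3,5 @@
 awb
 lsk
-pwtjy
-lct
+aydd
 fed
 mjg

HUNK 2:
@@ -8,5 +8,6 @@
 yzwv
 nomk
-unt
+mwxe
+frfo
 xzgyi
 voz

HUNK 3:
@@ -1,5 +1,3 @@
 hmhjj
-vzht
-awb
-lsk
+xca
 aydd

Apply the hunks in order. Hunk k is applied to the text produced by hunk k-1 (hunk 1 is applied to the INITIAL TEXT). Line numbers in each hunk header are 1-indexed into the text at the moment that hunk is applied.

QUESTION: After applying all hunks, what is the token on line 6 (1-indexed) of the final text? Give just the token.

Answer: yzwv

Derivation:
Hunk 1: at line 3 remove [pwtjy,lct] add [aydd] -> 13 lines: hmhjj vzht awb lsk aydd fed mjg yzwv nomk unt xzgyi voz cjb
Hunk 2: at line 8 remove [unt] add [mwxe,frfo] -> 14 lines: hmhjj vzht awb lsk aydd fed mjg yzwv nomk mwxe frfo xzgyi voz cjb
Hunk 3: at line 1 remove [vzht,awb,lsk] add [xca] -> 12 lines: hmhjj xca aydd fed mjg yzwv nomk mwxe frfo xzgyi voz cjb
Final line 6: yzwv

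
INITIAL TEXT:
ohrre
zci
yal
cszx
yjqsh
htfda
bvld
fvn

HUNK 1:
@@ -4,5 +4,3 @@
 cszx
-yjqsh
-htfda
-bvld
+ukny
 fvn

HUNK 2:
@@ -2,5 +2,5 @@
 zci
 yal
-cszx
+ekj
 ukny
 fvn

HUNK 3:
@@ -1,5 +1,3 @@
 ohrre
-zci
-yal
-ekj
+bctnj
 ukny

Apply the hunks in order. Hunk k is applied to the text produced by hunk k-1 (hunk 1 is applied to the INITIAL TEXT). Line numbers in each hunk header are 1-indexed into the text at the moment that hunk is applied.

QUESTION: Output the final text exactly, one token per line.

Answer: ohrre
bctnj
ukny
fvn

Derivation:
Hunk 1: at line 4 remove [yjqsh,htfda,bvld] add [ukny] -> 6 lines: ohrre zci yal cszx ukny fvn
Hunk 2: at line 2 remove [cszx] add [ekj] -> 6 lines: ohrre zci yal ekj ukny fvn
Hunk 3: at line 1 remove [zci,yal,ekj] add [bctnj] -> 4 lines: ohrre bctnj ukny fvn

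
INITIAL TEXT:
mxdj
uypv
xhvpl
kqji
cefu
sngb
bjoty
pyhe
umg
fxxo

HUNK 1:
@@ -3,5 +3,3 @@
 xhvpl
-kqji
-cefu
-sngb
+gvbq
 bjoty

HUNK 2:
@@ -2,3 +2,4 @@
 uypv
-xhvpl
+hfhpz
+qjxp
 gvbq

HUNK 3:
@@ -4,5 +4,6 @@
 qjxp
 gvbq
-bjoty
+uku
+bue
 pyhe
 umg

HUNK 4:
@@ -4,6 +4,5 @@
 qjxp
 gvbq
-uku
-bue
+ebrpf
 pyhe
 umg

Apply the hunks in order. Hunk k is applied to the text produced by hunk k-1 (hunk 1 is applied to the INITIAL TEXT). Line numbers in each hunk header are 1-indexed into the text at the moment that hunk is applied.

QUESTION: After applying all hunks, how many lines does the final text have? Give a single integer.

Answer: 9

Derivation:
Hunk 1: at line 3 remove [kqji,cefu,sngb] add [gvbq] -> 8 lines: mxdj uypv xhvpl gvbq bjoty pyhe umg fxxo
Hunk 2: at line 2 remove [xhvpl] add [hfhpz,qjxp] -> 9 lines: mxdj uypv hfhpz qjxp gvbq bjoty pyhe umg fxxo
Hunk 3: at line 4 remove [bjoty] add [uku,bue] -> 10 lines: mxdj uypv hfhpz qjxp gvbq uku bue pyhe umg fxxo
Hunk 4: at line 4 remove [uku,bue] add [ebrpf] -> 9 lines: mxdj uypv hfhpz qjxp gvbq ebrpf pyhe umg fxxo
Final line count: 9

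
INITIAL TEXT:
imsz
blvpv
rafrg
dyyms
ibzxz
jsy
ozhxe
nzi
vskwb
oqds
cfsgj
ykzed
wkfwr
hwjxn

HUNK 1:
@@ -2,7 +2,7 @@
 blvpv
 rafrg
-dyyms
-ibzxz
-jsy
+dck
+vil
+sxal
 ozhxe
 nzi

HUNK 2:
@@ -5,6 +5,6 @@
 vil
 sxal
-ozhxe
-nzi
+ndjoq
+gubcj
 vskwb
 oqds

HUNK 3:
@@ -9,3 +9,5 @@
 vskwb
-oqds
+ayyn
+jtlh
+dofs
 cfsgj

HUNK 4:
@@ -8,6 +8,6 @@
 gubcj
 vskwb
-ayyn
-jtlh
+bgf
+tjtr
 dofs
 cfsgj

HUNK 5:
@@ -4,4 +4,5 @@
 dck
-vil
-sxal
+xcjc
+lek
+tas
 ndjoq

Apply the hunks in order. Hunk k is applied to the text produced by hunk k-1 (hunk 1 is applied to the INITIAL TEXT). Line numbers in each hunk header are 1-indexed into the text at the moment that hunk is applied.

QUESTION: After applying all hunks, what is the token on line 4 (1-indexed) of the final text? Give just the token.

Hunk 1: at line 2 remove [dyyms,ibzxz,jsy] add [dck,vil,sxal] -> 14 lines: imsz blvpv rafrg dck vil sxal ozhxe nzi vskwb oqds cfsgj ykzed wkfwr hwjxn
Hunk 2: at line 5 remove [ozhxe,nzi] add [ndjoq,gubcj] -> 14 lines: imsz blvpv rafrg dck vil sxal ndjoq gubcj vskwb oqds cfsgj ykzed wkfwr hwjxn
Hunk 3: at line 9 remove [oqds] add [ayyn,jtlh,dofs] -> 16 lines: imsz blvpv rafrg dck vil sxal ndjoq gubcj vskwb ayyn jtlh dofs cfsgj ykzed wkfwr hwjxn
Hunk 4: at line 8 remove [ayyn,jtlh] add [bgf,tjtr] -> 16 lines: imsz blvpv rafrg dck vil sxal ndjoq gubcj vskwb bgf tjtr dofs cfsgj ykzed wkfwr hwjxn
Hunk 5: at line 4 remove [vil,sxal] add [xcjc,lek,tas] -> 17 lines: imsz blvpv rafrg dck xcjc lek tas ndjoq gubcj vskwb bgf tjtr dofs cfsgj ykzed wkfwr hwjxn
Final line 4: dck

Answer: dck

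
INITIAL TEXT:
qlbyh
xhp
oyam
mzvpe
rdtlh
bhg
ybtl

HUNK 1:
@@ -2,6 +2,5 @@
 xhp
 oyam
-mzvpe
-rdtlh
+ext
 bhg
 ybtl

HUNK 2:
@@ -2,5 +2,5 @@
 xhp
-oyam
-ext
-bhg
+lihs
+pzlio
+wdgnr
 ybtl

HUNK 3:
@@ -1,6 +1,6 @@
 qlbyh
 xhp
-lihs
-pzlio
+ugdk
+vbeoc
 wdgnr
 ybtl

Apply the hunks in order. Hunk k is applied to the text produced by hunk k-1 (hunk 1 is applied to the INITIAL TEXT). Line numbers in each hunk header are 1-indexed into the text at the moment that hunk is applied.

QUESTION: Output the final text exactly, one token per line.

Answer: qlbyh
xhp
ugdk
vbeoc
wdgnr
ybtl

Derivation:
Hunk 1: at line 2 remove [mzvpe,rdtlh] add [ext] -> 6 lines: qlbyh xhp oyam ext bhg ybtl
Hunk 2: at line 2 remove [oyam,ext,bhg] add [lihs,pzlio,wdgnr] -> 6 lines: qlbyh xhp lihs pzlio wdgnr ybtl
Hunk 3: at line 1 remove [lihs,pzlio] add [ugdk,vbeoc] -> 6 lines: qlbyh xhp ugdk vbeoc wdgnr ybtl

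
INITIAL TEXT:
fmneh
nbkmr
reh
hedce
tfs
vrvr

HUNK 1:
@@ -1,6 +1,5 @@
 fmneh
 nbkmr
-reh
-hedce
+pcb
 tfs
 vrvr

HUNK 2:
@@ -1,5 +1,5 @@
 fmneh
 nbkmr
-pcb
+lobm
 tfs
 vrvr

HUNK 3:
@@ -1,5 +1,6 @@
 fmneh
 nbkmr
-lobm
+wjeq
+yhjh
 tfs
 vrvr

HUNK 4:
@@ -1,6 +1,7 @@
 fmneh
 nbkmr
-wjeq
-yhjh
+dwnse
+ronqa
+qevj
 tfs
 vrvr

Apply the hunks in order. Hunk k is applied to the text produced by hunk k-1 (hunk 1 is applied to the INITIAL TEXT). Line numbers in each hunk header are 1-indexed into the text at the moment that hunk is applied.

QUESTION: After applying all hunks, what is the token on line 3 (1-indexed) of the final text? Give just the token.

Hunk 1: at line 1 remove [reh,hedce] add [pcb] -> 5 lines: fmneh nbkmr pcb tfs vrvr
Hunk 2: at line 1 remove [pcb] add [lobm] -> 5 lines: fmneh nbkmr lobm tfs vrvr
Hunk 3: at line 1 remove [lobm] add [wjeq,yhjh] -> 6 lines: fmneh nbkmr wjeq yhjh tfs vrvr
Hunk 4: at line 1 remove [wjeq,yhjh] add [dwnse,ronqa,qevj] -> 7 lines: fmneh nbkmr dwnse ronqa qevj tfs vrvr
Final line 3: dwnse

Answer: dwnse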